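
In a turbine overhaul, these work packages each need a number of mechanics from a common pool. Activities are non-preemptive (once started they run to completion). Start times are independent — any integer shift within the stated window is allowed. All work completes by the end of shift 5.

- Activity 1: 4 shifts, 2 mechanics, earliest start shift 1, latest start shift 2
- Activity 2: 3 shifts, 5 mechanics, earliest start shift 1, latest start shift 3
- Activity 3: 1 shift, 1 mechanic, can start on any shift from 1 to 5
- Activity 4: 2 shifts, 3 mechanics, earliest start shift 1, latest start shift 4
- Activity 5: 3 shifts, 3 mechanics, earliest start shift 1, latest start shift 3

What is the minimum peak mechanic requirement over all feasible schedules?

10

Early-start (Activity 1@1, Activity 2@1, Activity 3@1, Activity 4@1, Activity 5@1) gives peak 14: s1:14  s2:13  s3:10  s4:2  s5:0.
Shift Activity 4→4, Activity 5→2.
Schedule Activity 1@1, Activity 2@1, Activity 3@1, Activity 4@4, Activity 5@2: s1:8  s2:10  s3:10  s4:8  s5:3 — peak 10.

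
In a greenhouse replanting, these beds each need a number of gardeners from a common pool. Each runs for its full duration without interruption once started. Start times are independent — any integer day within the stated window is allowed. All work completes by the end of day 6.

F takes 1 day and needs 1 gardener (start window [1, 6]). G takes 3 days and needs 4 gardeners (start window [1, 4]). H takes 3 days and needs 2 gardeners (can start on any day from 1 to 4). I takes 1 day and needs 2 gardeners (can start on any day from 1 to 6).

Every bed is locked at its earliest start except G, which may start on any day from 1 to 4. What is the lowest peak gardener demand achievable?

5

G@1: d1:9  d2:6  d3:6  d4:0  d5:0  d6:0 → peak 9
G@2: d1:5  d2:6  d3:6  d4:4  d5:0  d6:0 → peak 6
G@3: d1:5  d2:2  d3:6  d4:4  d5:4  d6:0 → peak 6
G@4: d1:5  d2:2  d3:2  d4:4  d5:4  d6:4 → peak 5
Best is G@4, peak 5.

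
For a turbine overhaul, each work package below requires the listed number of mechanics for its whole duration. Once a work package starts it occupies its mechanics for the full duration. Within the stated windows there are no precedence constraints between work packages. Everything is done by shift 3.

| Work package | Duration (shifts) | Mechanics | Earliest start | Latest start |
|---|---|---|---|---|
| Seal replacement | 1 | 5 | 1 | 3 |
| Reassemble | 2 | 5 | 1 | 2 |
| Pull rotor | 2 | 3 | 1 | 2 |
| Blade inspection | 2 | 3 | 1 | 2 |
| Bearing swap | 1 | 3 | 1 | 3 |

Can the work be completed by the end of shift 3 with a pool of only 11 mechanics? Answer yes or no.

Schedule Seal replacement@1, Reassemble@1, Pull rotor@2, Blade inspection@2, Bearing swap@3: s1:10  s2:11  s3:9 — peak 11 ≤ 11.

yes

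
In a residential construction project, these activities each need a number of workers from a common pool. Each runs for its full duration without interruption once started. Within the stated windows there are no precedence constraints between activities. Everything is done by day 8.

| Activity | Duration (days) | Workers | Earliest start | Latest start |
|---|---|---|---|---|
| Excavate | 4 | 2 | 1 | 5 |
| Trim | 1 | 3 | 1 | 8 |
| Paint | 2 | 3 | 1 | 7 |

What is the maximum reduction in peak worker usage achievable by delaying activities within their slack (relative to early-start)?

Early-start peak: d1:8  d2:5  d3:2  d4:2  d5:0  d6:0  d7:0  d8:0 ⇒ 8.
Leveled (Excavate@1, Trim@5, Paint@6): d1:2  d2:2  d3:2  d4:2  d5:3  d6:3  d7:3  d8:0 ⇒ 3.
Reduction 8 − 3 = 5.

5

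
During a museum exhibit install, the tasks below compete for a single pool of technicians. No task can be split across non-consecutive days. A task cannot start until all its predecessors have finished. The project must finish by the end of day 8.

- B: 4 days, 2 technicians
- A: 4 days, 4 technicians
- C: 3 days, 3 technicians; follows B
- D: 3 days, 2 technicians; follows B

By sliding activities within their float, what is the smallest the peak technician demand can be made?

Schedule B@1, A@1, C@5, D@5: d1:6  d2:6  d3:6  d4:6  d5:5  d6:5  d7:5  d8:0 — peak 6.

6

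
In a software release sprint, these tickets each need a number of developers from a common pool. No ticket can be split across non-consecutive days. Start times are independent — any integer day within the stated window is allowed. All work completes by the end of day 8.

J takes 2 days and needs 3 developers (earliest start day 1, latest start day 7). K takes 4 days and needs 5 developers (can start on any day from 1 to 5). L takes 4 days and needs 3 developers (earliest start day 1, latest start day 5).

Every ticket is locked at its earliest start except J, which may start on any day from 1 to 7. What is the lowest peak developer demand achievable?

J@1: d1:11  d2:11  d3:8  d4:8  d5:0  d6:0  d7:0  d8:0 → peak 11
J@2: d1:8  d2:11  d3:11  d4:8  d5:0  d6:0  d7:0  d8:0 → peak 11
J@3: d1:8  d2:8  d3:11  d4:11  d5:0  d6:0  d7:0  d8:0 → peak 11
J@4: d1:8  d2:8  d3:8  d4:11  d5:3  d6:0  d7:0  d8:0 → peak 11
J@5: d1:8  d2:8  d3:8  d4:8  d5:3  d6:3  d7:0  d8:0 → peak 8
J@6: d1:8  d2:8  d3:8  d4:8  d5:0  d6:3  d7:3  d8:0 → peak 8
J@7: d1:8  d2:8  d3:8  d4:8  d5:0  d6:0  d7:3  d8:3 → peak 8
Best is J@5, peak 8.

8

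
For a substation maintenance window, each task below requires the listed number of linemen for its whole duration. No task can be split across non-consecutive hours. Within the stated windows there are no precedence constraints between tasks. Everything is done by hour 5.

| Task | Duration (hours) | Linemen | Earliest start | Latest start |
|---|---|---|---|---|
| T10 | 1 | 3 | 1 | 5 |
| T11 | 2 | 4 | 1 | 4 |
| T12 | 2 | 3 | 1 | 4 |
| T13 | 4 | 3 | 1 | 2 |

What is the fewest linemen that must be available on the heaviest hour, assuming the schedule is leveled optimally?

Early-start (T10@1, T11@1, T12@1, T13@1) gives peak 13: h1:13  h2:10  h3:3  h4:3  h5:0.
Shift T12→3, T13→2.
Schedule T10@1, T11@1, T12@3, T13@2: h1:7  h2:7  h3:6  h4:6  h5:3 — peak 7.

7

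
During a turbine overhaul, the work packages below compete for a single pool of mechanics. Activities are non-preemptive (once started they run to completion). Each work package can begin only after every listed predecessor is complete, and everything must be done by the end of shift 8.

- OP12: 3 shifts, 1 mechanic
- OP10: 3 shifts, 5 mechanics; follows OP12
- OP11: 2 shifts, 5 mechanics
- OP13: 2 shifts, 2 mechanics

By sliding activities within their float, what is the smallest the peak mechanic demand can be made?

5

Early-start (OP12@1, OP10@4, OP11@1, OP13@1) gives peak 8: s1:8  s2:8  s3:1  s4:5  s5:5  s6:5  s7:0  s8:0.
Shift OP11→7.
Schedule OP12@1, OP10@4, OP11@7, OP13@1: s1:3  s2:3  s3:1  s4:5  s5:5  s6:5  s7:5  s8:5 — peak 5.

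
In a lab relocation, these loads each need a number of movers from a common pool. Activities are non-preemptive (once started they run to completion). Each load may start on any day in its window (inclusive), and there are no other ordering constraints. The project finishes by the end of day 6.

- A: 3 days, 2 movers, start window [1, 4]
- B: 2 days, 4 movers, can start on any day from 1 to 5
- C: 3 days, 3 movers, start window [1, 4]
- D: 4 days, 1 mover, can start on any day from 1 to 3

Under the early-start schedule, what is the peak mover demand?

Early-start schedule: A@1, B@1, C@1, D@1.
Load per day: day 1: 10, day 2: 10, day 3: 6, day 4: 1, day 5: 0, day 6: 0.
Peak is 10.

10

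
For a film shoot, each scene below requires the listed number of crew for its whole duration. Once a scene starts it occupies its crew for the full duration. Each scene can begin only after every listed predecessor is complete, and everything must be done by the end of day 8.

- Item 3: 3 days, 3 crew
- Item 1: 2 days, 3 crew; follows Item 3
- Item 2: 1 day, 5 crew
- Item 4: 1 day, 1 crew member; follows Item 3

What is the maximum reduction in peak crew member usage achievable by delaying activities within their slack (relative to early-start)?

3

Early-start peak: d1:8  d2:3  d3:3  d4:4  d5:3  d6:0  d7:0  d8:0 ⇒ 8.
Leveled (Item 3@1, Item 1@4, Item 2@6, Item 4@4): d1:3  d2:3  d3:3  d4:4  d5:3  d6:5  d7:0  d8:0 ⇒ 5.
Reduction 8 − 5 = 3.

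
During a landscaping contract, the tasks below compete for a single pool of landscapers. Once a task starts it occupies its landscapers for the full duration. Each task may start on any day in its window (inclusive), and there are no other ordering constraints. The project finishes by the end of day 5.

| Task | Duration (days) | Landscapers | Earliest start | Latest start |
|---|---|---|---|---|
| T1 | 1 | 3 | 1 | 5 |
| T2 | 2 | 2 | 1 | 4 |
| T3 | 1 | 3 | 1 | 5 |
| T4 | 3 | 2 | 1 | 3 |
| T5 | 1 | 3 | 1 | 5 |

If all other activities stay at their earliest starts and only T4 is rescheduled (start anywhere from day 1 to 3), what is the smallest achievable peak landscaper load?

T4@1: d1:13  d2:4  d3:2  d4:0  d5:0 → peak 13
T4@2: d1:11  d2:4  d3:2  d4:2  d5:0 → peak 11
T4@3: d1:11  d2:2  d3:2  d4:2  d5:2 → peak 11
Best is T4@2, peak 11.

11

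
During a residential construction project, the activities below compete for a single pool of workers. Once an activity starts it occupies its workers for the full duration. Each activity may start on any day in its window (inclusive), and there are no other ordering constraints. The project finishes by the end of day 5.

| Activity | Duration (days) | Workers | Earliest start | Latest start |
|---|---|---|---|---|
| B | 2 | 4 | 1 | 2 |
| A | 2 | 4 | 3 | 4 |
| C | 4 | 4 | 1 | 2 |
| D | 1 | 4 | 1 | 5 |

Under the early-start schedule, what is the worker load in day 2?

At early start, day 2 has: B, C.
Demand: 4 + 4 = 8.

8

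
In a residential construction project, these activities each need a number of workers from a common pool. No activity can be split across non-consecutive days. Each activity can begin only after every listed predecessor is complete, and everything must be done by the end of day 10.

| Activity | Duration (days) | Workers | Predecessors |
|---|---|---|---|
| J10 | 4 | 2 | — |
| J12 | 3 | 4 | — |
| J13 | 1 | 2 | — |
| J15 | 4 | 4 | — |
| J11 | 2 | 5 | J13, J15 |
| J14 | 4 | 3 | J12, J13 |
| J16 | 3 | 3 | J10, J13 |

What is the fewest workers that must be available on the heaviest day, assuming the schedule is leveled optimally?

Early-start (J10@1, J12@1, J13@1, J15@1, J11@5, J14@4, J16@5) gives peak 12: d1:12  d2:10  d3:10  d4:9  d5:11  d6:11  d7:6  d8:0  d9:0  d10:0.
Shift J15→4, J11→9, J14→5, J16→8.
Schedule J10@1, J12@1, J13@1, J15@4, J11@9, J14@5, J16@8: d1:8  d2:6  d3:6  d4:6  d5:7  d6:7  d7:7  d8:6  d9:8  d10:8 — peak 8.

8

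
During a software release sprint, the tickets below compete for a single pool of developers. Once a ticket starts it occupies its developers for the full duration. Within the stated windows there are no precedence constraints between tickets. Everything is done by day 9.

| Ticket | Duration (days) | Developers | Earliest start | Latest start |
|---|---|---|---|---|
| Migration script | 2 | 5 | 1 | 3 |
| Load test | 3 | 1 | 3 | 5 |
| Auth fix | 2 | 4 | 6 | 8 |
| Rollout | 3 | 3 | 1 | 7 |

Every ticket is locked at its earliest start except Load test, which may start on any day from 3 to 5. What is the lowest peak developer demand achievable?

Load test@3: d1:8  d2:8  d3:4  d4:1  d5:1  d6:4  d7:4  d8:0  d9:0 → peak 8
Load test@4: d1:8  d2:8  d3:3  d4:1  d5:1  d6:5  d7:4  d8:0  d9:0 → peak 8
Load test@5: d1:8  d2:8  d3:3  d4:0  d5:1  d6:5  d7:5  d8:0  d9:0 → peak 8
Best is Load test@3, peak 8.

8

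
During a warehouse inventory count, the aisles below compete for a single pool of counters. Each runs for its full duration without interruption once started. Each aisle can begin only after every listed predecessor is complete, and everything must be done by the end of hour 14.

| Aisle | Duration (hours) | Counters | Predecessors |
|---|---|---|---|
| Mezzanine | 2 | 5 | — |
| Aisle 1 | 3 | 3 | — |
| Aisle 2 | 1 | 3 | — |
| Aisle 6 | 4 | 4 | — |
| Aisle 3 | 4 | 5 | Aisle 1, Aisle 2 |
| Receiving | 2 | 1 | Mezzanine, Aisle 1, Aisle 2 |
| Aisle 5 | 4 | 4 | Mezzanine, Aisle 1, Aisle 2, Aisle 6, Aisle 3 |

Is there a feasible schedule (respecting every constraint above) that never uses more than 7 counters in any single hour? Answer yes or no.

yes

Schedule Mezzanine@1, Aisle 1@3, Aisle 2@6, Aisle 6@3, Aisle 3@7, Receiving@7, Aisle 5@11: h1:5  h2:5  h3:7  h4:7  h5:7  h6:7  h7:6  h8:6  h9:5  h10:5  h11:4  h12:4  h13:4  h14:4 — peak 7 ≤ 7.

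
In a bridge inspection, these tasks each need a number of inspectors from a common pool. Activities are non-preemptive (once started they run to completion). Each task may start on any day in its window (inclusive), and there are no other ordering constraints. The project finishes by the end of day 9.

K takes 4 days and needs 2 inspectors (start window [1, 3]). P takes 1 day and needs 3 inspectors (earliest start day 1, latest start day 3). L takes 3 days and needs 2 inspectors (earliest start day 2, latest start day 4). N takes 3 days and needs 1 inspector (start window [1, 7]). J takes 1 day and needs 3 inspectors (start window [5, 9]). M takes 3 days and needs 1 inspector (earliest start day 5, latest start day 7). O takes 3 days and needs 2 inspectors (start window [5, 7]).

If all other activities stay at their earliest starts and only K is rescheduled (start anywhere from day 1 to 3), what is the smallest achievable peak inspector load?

K@1: d1:6  d2:5  d3:5  d4:4  d5:6  d6:3  d7:3  d8:0  d9:0 → peak 6
K@2: d1:4  d2:5  d3:5  d4:4  d5:8  d6:3  d7:3  d8:0  d9:0 → peak 8
K@3: d1:4  d2:3  d3:5  d4:4  d5:8  d6:5  d7:3  d8:0  d9:0 → peak 8
Best is K@1, peak 6.

6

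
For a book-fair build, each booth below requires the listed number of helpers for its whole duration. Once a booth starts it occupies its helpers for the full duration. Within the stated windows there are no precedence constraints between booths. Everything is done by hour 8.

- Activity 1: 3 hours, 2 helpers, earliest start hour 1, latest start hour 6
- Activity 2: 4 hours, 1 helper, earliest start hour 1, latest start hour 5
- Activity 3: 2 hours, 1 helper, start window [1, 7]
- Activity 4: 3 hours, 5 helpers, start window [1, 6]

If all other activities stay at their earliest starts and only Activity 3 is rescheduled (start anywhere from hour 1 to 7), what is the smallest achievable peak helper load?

Activity 3@1: h1:9  h2:9  h3:8  h4:1  h5:0  h6:0  h7:0  h8:0 → peak 9
Activity 3@2: h1:8  h2:9  h3:9  h4:1  h5:0  h6:0  h7:0  h8:0 → peak 9
Activity 3@3: h1:8  h2:8  h3:9  h4:2  h5:0  h6:0  h7:0  h8:0 → peak 9
Activity 3@4: h1:8  h2:8  h3:8  h4:2  h5:1  h6:0  h7:0  h8:0 → peak 8
Activity 3@5: h1:8  h2:8  h3:8  h4:1  h5:1  h6:1  h7:0  h8:0 → peak 8
Activity 3@6: h1:8  h2:8  h3:8  h4:1  h5:0  h6:1  h7:1  h8:0 → peak 8
Activity 3@7: h1:8  h2:8  h3:8  h4:1  h5:0  h6:0  h7:1  h8:1 → peak 8
Best is Activity 3@4, peak 8.

8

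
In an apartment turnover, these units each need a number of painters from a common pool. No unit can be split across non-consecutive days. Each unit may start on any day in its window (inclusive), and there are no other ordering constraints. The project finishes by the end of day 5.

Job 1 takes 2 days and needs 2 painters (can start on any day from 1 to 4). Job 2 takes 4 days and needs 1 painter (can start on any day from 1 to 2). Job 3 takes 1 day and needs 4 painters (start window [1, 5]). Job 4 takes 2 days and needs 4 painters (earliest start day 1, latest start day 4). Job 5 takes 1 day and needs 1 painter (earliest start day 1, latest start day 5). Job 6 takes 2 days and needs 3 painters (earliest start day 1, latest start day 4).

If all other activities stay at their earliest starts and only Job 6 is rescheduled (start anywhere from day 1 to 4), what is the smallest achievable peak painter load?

12

Job 6@1: d1:15  d2:10  d3:1  d4:1  d5:0 → peak 15
Job 6@2: d1:12  d2:10  d3:4  d4:1  d5:0 → peak 12
Job 6@3: d1:12  d2:7  d3:4  d4:4  d5:0 → peak 12
Job 6@4: d1:12  d2:7  d3:1  d4:4  d5:3 → peak 12
Best is Job 6@2, peak 12.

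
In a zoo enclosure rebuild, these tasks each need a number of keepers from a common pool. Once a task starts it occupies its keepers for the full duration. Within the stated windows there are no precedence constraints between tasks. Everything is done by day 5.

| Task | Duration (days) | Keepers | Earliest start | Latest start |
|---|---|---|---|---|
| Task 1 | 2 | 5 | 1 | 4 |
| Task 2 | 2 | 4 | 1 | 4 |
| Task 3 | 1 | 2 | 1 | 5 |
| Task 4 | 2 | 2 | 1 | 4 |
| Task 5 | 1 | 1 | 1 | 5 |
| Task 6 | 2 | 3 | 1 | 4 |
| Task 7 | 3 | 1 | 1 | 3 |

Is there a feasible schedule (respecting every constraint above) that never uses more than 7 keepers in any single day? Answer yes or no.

no

The minimum achievable peak is 8; 7 < 8, so no feasible schedule stays within the cap.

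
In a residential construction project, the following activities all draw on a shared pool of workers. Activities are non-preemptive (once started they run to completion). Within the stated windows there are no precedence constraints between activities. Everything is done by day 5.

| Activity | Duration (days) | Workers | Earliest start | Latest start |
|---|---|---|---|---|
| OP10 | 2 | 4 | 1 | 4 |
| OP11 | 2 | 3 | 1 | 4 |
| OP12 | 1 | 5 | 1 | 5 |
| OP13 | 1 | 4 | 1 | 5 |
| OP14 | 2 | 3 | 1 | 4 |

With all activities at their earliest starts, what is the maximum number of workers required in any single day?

Early-start schedule: OP10@1, OP11@1, OP12@1, OP13@1, OP14@1.
Load per day: day 1: 19, day 2: 10, day 3: 0, day 4: 0, day 5: 0.
Peak is 19.

19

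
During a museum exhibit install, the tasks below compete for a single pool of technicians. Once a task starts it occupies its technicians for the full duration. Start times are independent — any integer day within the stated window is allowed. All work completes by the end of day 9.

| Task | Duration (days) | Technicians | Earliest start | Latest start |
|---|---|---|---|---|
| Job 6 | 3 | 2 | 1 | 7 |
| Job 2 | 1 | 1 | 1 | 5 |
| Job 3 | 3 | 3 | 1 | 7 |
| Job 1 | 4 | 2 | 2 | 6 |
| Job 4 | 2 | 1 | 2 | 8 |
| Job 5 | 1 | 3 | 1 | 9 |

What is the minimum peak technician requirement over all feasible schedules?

4

Early-start (Job 6@1, Job 2@1, Job 3@1, Job 1@2, Job 4@2, Job 5@1) gives peak 9: d1:9  d2:8  d3:8  d4:2  d5:2  d6:0  d7:0  d8:0  d9:0.
Shift Job 3→6, Job 4→4, Job 5→9.
Schedule Job 6@1, Job 2@1, Job 3@6, Job 1@2, Job 4@4, Job 5@9: d1:3  d2:4  d3:4  d4:3  d5:3  d6:3  d7:3  d8:3  d9:3 — peak 4.
Total technician-days = 29 over 9 days ⇒ peak ≥ ⌈29/9⌉ = 4, so 4 is optimal.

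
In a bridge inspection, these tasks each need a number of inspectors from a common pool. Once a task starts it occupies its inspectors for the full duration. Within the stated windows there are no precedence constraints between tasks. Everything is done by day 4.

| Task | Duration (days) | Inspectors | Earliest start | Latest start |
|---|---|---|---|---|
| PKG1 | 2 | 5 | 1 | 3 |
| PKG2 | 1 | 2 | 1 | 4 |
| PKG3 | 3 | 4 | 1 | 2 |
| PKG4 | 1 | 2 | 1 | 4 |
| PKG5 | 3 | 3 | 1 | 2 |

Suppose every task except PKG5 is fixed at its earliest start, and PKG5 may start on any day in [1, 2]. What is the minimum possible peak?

13

PKG5@1: d1:16  d2:12  d3:7  d4:0 → peak 16
PKG5@2: d1:13  d2:12  d3:7  d4:3 → peak 13
Best is PKG5@2, peak 13.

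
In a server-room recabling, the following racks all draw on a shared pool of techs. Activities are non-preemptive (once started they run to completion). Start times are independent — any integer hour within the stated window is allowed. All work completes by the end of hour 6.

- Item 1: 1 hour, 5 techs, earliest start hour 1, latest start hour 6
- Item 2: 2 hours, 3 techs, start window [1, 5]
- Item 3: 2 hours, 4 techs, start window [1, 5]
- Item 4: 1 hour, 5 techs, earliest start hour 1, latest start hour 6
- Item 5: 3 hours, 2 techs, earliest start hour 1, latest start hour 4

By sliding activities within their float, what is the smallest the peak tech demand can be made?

6

Early-start (Item 1@1, Item 2@1, Item 3@1, Item 4@1, Item 5@1) gives peak 19: h1:19  h2:9  h3:2  h4:0  h5:0  h6:0.
Shift Item 2→2, Item 3→4, Item 4→6, Item 5→2.
Schedule Item 1@1, Item 2@2, Item 3@4, Item 4@6, Item 5@2: h1:5  h2:5  h3:5  h4:6  h5:4  h6:5 — peak 6.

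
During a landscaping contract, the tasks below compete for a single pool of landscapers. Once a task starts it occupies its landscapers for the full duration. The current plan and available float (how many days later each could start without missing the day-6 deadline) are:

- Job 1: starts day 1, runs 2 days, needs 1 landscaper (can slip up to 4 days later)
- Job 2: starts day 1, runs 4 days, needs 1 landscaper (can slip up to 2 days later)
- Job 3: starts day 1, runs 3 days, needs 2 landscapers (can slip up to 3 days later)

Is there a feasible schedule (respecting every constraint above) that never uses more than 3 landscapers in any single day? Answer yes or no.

yes

Schedule Job 1@1, Job 2@1, Job 3@3: d1:2  d2:2  d3:3  d4:3  d5:2  d6:0 — peak 3 ≤ 3.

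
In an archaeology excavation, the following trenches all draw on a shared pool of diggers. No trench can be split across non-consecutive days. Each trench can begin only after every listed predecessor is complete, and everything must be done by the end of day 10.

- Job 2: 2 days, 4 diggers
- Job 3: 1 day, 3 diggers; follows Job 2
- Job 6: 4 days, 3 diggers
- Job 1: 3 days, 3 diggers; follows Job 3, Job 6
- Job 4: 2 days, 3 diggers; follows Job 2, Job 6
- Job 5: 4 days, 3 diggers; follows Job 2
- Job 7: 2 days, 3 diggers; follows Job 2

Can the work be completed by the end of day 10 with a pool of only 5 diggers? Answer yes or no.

Total digger-days = 56; over 10 days the average is 56/10 > 5, so some day must exceed 5.

no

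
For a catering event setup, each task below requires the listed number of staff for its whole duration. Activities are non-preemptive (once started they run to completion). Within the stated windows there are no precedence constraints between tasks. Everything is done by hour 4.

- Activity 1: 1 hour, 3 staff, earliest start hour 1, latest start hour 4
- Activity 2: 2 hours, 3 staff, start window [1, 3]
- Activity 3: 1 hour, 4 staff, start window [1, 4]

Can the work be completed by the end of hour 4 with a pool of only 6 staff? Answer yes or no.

yes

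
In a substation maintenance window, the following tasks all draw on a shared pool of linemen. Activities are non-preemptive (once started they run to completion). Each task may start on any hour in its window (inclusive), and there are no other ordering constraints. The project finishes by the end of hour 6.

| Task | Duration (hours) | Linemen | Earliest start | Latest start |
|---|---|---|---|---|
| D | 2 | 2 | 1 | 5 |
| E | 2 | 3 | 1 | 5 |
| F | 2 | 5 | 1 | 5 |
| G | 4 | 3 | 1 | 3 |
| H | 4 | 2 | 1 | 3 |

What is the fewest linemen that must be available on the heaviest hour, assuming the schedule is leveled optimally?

Early-start (D@1, E@1, F@1, G@1, H@1) gives peak 15: h1:15  h2:15  h3:5  h4:5  h5:0  h6:0.
Shift D→3, F→5, H→3.
Schedule D@3, E@1, F@5, G@1, H@3: h1:6  h2:6  h3:7  h4:7  h5:7  h6:7 — peak 7.
Total lineman-hours = 40 over 6 hours ⇒ peak ≥ ⌈40/6⌉ = 7, so 7 is optimal.

7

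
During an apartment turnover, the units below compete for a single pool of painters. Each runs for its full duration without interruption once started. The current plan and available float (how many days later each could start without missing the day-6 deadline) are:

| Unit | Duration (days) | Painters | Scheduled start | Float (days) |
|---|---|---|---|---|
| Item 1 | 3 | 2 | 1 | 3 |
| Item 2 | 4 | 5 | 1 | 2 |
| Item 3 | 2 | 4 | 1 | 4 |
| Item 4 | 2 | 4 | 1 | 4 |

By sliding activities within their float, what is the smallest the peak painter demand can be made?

8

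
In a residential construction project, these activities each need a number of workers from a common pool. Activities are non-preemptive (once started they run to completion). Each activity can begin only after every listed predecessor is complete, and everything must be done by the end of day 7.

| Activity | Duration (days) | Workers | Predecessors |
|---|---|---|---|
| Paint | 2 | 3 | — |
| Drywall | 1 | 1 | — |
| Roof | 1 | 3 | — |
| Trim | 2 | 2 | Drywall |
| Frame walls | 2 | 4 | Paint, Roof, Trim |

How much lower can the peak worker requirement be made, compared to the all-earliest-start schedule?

Early-start peak: d1:7  d2:5  d3:2  d4:4  d5:4  d6:0  d7:0 ⇒ 7.
Leveled (Paint@1, Drywall@1, Roof@3, Trim@4, Frame walls@6): d1:4  d2:3  d3:3  d4:2  d5:2  d6:4  d7:4 ⇒ 4.
Reduction 7 − 4 = 3.

3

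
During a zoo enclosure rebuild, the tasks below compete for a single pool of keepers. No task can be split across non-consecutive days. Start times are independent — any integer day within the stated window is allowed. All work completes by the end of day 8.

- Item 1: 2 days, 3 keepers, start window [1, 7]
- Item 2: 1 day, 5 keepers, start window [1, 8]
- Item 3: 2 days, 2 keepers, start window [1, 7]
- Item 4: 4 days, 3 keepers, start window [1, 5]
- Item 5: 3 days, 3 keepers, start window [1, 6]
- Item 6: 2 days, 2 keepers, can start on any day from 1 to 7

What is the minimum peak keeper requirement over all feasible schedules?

Early-start (Item 1@1, Item 2@1, Item 3@1, Item 4@1, Item 5@1, Item 6@1) gives peak 18: d1:18  d2:13  d3:6  d4:3  d5:0  d6:0  d7:0  d8:0.
Shift Item 2→3, Item 4→4, Item 5→4, Item 6→7.
Schedule Item 1@1, Item 2@3, Item 3@1, Item 4@4, Item 5@4, Item 6@7: d1:5  d2:5  d3:5  d4:6  d5:6  d6:6  d7:5  d8:2 — peak 6.

6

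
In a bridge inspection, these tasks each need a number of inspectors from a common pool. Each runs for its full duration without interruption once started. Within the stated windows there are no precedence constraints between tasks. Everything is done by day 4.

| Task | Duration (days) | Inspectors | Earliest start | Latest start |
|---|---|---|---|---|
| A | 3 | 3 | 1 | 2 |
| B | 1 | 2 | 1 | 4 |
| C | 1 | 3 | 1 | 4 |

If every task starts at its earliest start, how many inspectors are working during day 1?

At early start, day 1 has: A, B, C.
Demand: 3 + 2 + 3 = 8.

8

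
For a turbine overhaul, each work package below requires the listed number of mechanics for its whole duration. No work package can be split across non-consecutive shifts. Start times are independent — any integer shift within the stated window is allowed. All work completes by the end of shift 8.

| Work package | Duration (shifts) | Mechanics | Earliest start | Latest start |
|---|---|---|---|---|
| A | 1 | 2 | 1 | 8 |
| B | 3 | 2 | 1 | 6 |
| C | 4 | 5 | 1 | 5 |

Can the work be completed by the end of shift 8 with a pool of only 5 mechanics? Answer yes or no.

yes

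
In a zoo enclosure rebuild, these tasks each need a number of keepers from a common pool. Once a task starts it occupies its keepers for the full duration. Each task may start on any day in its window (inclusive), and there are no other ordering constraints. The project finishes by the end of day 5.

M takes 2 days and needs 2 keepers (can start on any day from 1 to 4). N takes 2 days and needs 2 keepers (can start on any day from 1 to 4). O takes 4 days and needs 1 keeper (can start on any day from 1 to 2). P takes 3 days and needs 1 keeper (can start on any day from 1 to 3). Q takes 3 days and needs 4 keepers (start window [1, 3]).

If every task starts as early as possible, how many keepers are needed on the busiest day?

Early-start schedule: M@1, N@1, O@1, P@1, Q@1.
Load per day: day 1: 10, day 2: 10, day 3: 6, day 4: 1, day 5: 0.
Peak is 10.

10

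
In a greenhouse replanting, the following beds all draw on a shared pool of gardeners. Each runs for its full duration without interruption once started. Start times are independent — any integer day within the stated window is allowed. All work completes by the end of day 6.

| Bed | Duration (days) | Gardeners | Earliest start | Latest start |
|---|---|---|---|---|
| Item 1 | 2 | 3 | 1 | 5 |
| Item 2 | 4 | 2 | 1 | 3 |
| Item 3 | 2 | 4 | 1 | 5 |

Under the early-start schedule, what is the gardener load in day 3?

2

At early start, day 3 has: Item 2.
Demand: 2 = 2.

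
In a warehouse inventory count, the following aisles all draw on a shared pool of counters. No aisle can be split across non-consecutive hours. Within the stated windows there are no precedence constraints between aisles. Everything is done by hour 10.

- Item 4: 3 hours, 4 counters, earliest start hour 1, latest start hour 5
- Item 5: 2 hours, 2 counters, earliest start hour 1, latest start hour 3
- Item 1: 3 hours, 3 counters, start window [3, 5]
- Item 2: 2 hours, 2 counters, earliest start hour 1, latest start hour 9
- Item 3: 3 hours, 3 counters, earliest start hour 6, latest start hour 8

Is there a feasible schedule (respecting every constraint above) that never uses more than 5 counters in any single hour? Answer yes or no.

no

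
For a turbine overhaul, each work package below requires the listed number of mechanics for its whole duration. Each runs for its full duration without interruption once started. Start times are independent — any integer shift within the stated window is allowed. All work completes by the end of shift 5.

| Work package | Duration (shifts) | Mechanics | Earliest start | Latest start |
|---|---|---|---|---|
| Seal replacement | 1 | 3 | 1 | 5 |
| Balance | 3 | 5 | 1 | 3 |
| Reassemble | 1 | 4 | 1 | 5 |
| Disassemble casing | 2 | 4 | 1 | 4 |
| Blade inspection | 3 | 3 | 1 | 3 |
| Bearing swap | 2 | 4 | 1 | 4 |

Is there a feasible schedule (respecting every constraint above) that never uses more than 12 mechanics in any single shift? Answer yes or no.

yes

Schedule Seal replacement@1, Balance@1, Reassemble@2, Disassemble casing@4, Blade inspection@3, Bearing swap@4: s1:8  s2:9  s3:8  s4:11  s5:11 — peak 11 ≤ 12.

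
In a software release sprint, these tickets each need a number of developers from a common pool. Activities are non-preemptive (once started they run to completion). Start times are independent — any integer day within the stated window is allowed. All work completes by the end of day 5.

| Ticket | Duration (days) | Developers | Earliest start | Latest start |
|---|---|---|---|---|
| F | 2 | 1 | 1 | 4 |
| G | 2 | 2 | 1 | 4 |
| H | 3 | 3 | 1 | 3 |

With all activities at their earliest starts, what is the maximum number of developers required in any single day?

6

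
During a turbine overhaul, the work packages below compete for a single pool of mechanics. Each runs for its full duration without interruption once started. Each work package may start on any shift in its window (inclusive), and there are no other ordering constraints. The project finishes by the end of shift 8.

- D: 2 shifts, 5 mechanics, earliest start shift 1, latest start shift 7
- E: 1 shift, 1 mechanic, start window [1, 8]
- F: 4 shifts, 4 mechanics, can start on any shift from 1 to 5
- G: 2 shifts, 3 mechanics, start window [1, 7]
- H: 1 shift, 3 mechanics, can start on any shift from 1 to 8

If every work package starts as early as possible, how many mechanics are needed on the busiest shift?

16

Early-start schedule: D@1, E@1, F@1, G@1, H@1.
Load per shift: shift 1: 16, shift 2: 12, shift 3: 4, shift 4: 4, shift 5: 0, shift 6: 0, shift 7: 0, shift 8: 0.
Peak is 16.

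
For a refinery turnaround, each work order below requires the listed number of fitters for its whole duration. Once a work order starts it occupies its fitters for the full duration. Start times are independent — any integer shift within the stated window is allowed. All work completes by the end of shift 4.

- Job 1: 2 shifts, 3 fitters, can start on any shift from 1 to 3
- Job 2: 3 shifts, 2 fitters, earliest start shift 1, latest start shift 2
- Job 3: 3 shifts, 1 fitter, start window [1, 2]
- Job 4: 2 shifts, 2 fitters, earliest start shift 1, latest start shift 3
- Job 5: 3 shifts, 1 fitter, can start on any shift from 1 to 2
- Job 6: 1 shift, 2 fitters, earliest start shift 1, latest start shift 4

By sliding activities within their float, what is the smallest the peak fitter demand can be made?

Early-start (Job 1@1, Job 2@1, Job 3@1, Job 4@1, Job 5@1, Job 6@1) gives peak 11: s1:11  s2:9  s3:4  s4:0.
Shift Job 4→3, Job 6→4.
Schedule Job 1@1, Job 2@1, Job 3@1, Job 4@3, Job 5@1, Job 6@4: s1:7  s2:7  s3:6  s4:4 — peak 7.

7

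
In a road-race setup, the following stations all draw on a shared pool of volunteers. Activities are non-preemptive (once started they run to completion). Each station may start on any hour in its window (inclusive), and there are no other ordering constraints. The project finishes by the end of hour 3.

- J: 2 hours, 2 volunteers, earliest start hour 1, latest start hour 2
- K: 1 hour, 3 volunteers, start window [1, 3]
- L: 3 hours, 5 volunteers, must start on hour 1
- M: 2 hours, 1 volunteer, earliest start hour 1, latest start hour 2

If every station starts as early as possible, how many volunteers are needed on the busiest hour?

Early-start schedule: J@1, K@1, L@1, M@1.
Load per hour: hour 1: 11, hour 2: 8, hour 3: 5.
Peak is 11.

11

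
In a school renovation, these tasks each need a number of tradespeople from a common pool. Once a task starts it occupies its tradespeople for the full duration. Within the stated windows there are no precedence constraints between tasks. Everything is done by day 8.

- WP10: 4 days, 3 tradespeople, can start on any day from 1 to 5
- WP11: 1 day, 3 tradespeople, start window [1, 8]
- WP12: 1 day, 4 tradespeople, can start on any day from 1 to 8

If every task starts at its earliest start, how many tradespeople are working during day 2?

At early start, day 2 has: WP10.
Demand: 3 = 3.

3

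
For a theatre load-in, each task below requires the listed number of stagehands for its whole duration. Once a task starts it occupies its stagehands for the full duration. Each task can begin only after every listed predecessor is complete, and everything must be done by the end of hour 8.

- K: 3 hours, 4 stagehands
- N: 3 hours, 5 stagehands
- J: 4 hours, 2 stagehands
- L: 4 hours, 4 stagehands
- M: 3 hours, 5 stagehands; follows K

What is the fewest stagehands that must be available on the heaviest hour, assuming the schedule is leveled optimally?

Early-start (K@1, N@1, J@1, L@1, M@4) gives peak 15: h1:15  h2:15  h3:15  h4:11  h5:5  h6:5  h7:0  h8:0.
Shift N→5, M→5.
Schedule K@1, N@5, J@1, L@1, M@5: h1:10  h2:10  h3:10  h4:6  h5:10  h6:10  h7:10  h8:0 — peak 10.

10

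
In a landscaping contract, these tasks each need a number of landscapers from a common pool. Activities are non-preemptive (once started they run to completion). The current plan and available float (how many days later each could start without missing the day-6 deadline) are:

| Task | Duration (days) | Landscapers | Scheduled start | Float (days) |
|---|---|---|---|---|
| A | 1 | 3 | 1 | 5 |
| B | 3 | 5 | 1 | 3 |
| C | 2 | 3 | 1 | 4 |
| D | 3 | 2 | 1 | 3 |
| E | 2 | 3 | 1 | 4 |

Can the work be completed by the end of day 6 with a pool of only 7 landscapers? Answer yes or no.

Schedule A@1, B@2, C@5, D@1, E@5: d1:5  d2:7  d3:7  d4:5  d5:6  d6:6 — peak 7 ≤ 7.

yes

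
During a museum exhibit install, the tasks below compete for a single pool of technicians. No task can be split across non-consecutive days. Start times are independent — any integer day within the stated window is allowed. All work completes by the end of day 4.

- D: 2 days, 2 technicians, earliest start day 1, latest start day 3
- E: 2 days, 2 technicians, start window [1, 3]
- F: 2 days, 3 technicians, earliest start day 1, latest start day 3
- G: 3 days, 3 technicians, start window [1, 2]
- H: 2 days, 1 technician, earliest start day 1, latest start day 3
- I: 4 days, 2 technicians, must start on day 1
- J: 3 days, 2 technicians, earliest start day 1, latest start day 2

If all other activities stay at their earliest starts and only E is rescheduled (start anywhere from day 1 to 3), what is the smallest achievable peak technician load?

13

E@1: d1:15  d2:15  d3:7  d4:2 → peak 15
E@2: d1:13  d2:15  d3:9  d4:2 → peak 15
E@3: d1:13  d2:13  d3:9  d4:4 → peak 13
Best is E@3, peak 13.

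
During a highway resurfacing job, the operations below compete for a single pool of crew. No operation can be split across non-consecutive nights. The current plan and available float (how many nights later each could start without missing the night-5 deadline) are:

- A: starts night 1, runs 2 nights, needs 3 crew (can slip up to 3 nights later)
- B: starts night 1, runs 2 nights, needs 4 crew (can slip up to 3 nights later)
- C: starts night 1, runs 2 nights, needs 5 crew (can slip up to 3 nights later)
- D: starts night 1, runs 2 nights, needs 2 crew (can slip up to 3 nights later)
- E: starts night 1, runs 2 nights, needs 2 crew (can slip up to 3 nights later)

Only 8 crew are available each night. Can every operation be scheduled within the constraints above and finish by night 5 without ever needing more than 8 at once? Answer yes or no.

Schedule A@1, B@3, C@1, D@3, E@3: n1:8  n2:8  n3:8  n4:8  n5:0 — peak 8 ≤ 8.

yes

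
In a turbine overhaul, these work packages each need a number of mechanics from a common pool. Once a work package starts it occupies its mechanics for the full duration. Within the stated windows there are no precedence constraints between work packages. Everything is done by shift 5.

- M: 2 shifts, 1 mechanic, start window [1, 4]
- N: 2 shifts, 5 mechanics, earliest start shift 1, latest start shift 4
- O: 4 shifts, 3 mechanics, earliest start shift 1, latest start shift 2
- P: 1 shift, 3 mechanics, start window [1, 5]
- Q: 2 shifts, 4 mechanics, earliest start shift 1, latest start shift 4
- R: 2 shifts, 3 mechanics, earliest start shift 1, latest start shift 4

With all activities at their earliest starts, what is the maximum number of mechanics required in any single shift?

Early-start schedule: M@1, N@1, O@1, P@1, Q@1, R@1.
Load per shift: shift 1: 19, shift 2: 16, shift 3: 3, shift 4: 3, shift 5: 0.
Peak is 19.

19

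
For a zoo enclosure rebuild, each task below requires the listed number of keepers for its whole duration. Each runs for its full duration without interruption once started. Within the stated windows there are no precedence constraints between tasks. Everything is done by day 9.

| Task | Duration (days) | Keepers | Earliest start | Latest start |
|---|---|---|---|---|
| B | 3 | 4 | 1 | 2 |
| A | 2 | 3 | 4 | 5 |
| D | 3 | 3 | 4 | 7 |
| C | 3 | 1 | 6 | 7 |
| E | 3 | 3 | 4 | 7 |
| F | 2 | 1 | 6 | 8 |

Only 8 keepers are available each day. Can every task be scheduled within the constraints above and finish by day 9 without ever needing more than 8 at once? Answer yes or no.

Schedule B@1, A@4, D@4, C@6, E@7, F@6: d1:4  d2:4  d3:4  d4:6  d5:6  d6:5  d7:5  d8:4  d9:3 — peak 6 ≤ 8.

yes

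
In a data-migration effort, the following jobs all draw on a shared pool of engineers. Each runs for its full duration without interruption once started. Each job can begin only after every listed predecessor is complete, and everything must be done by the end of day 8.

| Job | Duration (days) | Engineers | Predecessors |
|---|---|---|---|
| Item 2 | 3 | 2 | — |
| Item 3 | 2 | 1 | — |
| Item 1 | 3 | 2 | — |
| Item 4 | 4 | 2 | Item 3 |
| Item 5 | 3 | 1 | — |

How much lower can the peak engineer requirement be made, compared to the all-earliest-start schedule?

3

Early-start peak: d1:6  d2:6  d3:7  d4:2  d5:2  d6:2  d7:0  d8:0 ⇒ 7.
Leveled (Item 2@1, Item 3@1, Item 1@3, Item 4@4, Item 5@6): d1:3  d2:3  d3:4  d4:4  d5:4  d6:3  d7:3  d8:1 ⇒ 4.
Reduction 7 − 4 = 3.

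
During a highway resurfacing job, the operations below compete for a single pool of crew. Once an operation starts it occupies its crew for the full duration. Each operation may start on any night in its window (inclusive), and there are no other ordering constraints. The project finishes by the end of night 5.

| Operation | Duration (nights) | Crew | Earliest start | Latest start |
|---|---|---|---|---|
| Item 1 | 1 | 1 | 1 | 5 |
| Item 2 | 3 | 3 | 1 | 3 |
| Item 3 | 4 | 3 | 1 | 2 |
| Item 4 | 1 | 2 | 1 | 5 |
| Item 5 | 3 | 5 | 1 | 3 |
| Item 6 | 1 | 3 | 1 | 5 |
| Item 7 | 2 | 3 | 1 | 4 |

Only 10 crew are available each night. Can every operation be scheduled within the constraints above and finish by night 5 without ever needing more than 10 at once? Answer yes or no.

no

The minimum achievable peak is 11; 10 < 11, so no feasible schedule stays within the cap.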